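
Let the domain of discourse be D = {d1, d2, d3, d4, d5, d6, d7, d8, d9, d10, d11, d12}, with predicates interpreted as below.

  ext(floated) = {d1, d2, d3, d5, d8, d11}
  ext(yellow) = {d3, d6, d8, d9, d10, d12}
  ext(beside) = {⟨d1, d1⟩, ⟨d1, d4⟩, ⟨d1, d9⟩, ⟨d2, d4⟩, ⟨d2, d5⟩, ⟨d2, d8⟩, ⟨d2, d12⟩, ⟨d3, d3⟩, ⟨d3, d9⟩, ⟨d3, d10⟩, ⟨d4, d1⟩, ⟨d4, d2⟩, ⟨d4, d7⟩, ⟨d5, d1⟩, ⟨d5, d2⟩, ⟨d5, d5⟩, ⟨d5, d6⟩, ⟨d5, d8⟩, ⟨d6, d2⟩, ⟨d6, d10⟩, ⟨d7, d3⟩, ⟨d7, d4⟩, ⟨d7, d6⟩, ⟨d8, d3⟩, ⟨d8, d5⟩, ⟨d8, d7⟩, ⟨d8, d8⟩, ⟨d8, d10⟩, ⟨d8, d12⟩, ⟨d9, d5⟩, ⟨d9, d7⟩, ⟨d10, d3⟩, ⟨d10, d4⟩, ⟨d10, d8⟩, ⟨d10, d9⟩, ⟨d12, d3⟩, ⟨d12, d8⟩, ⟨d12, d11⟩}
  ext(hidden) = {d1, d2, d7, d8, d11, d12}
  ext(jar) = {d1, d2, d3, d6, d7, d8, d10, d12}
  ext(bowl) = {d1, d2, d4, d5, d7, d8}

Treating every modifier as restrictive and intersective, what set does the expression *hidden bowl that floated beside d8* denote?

{d2, d8}

⟦that floated⟧ = ⟦floated⟧ = {d1, d2, d3, d5, d8, d11}
⟦beside d8⟧ = {x : ⟨x, d8⟩ ∈ ⟦beside⟧} = {d2, d5, d8, d10, d12}
⟦bowl⟧ = {d1, d2, d4, d5, d7, d8}
… ∩ ⟦that floated⟧ = {d1, d2, d4, d5, d7, d8} ∩ {d1, d2, d3, d5, d8, d11} = {d1, d2, d5, d8}
… ∩ ⟦beside d8⟧ = {d1, d2, d5, d8} ∩ {d2, d5, d8, d10, d12} = {d2, d5, d8}
… ∩ ⟦hidden⟧ = {d2, d5, d8} ∩ {d1, d2, d7, d8, d11, d12} = {d2, d8}
So ⟦hidden bowl that floated beside d8⟧ = {d2, d8}.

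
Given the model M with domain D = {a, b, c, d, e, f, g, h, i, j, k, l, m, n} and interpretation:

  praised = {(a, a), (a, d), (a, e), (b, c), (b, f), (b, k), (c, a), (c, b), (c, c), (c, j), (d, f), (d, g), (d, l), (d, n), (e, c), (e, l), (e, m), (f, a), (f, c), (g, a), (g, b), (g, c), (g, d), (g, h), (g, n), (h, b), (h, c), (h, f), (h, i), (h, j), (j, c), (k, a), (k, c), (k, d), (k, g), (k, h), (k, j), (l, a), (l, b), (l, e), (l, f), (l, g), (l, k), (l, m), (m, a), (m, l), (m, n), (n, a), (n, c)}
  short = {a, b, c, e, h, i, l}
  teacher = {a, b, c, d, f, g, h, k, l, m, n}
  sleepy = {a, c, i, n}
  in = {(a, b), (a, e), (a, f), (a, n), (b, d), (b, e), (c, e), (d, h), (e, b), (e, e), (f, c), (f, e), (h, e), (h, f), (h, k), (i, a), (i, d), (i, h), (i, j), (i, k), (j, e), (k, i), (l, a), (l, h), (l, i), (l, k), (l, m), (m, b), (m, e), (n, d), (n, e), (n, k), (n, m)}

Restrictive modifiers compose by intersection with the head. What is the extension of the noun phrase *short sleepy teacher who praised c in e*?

⟦who praised c⟧ = {x : ⟨x, c⟩ ∈ ⟦praised⟧} = {b, c, e, f, g, h, j, k, n}
⟦in e⟧ = {x : ⟨x, e⟩ ∈ ⟦in⟧} = {a, b, c, e, f, h, j, m, n}
⟦teacher⟧ = {a, b, c, d, f, g, h, k, l, m, n}
… ∩ ⟦who praised c⟧ = {a, b, c, d, f, g, h, k, l, m, n} ∩ {b, c, e, f, g, h, j, k, n} = {b, c, f, g, h, k, n}
… ∩ ⟦in e⟧ = {b, c, f, g, h, k, n} ∩ {a, b, c, e, f, h, j, m, n} = {b, c, f, h, n}
… ∩ ⟦short⟧ = {b, c, f, h, n} ∩ {a, b, c, e, h, i, l} = {b, c, h}
… ∩ ⟦sleepy⟧ = {b, c, h} ∩ {a, c, i, n} = {c}
So ⟦short sleepy teacher who praised c in e⟧ = {c}.

{c}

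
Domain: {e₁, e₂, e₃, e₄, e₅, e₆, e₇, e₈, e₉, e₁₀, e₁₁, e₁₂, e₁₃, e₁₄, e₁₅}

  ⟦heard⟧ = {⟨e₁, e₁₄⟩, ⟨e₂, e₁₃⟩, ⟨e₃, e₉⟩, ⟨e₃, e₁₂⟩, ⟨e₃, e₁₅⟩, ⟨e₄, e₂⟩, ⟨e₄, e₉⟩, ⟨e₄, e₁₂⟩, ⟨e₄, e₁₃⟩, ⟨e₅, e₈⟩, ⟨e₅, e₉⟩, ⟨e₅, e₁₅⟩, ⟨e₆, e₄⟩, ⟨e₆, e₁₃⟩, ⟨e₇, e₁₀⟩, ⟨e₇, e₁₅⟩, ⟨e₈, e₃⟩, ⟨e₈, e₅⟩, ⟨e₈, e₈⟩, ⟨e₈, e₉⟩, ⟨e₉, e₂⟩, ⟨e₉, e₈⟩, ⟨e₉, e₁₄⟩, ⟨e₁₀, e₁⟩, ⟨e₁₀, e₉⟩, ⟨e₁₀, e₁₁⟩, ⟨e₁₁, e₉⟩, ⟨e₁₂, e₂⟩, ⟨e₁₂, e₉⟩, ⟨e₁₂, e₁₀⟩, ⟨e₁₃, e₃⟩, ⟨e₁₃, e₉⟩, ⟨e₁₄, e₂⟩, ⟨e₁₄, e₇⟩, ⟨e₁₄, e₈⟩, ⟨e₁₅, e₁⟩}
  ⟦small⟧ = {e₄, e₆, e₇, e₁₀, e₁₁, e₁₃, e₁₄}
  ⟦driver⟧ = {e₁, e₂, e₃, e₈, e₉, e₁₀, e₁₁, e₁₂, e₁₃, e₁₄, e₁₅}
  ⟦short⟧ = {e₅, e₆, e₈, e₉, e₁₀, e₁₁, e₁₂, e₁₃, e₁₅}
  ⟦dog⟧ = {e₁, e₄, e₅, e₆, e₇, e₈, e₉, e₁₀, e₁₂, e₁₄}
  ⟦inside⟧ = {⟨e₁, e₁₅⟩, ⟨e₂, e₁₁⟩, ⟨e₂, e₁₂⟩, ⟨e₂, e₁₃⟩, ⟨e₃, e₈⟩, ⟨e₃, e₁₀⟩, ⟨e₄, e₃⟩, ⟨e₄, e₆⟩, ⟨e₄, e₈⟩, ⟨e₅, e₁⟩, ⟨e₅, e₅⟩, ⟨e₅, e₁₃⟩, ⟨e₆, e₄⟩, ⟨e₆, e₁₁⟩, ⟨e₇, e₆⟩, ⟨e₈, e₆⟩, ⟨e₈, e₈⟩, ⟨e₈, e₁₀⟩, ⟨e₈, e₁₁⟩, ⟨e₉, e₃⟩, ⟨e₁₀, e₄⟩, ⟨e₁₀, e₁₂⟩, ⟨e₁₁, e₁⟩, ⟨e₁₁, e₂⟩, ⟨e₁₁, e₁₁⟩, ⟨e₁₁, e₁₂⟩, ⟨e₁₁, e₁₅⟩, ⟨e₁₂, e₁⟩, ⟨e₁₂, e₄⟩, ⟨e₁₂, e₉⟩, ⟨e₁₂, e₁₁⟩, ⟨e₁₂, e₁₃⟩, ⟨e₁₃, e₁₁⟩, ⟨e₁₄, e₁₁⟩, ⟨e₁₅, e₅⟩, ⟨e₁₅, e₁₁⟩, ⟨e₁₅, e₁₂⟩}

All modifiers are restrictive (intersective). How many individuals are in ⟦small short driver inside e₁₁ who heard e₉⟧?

⟦inside e₁₁⟧ = {x : ⟨x, e₁₁⟩ ∈ ⟦inside⟧} = {e₂, e₆, e₈, e₁₁, e₁₂, e₁₃, e₁₄, e₁₅}
⟦who heard e₉⟧ = {x : ⟨x, e₉⟩ ∈ ⟦heard⟧} = {e₃, e₄, e₅, e₈, e₁₀, e₁₁, e₁₂, e₁₃}
⟦driver⟧ = {e₁, e₂, e₃, e₈, e₉, e₁₀, e₁₁, e₁₂, e₁₃, e₁₄, e₁₅}
… ∩ ⟦inside e₁₁⟧ = {e₁, e₂, e₃, e₈, e₉, e₁₀, e₁₁, e₁₂, e₁₃, e₁₄, e₁₅} ∩ {e₂, e₆, e₈, e₁₁, e₁₂, e₁₃, e₁₄, e₁₅} = {e₂, e₈, e₁₁, e₁₂, e₁₃, e₁₄, e₁₅}
… ∩ ⟦who heard e₉⟧ = {e₂, e₈, e₁₁, e₁₂, e₁₃, e₁₄, e₁₅} ∩ {e₃, e₄, e₅, e₈, e₁₀, e₁₁, e₁₂, e₁₃} = {e₈, e₁₁, e₁₂, e₁₃}
… ∩ ⟦small⟧ = {e₈, e₁₁, e₁₂, e₁₃} ∩ {e₄, e₆, e₇, e₁₀, e₁₁, e₁₃, e₁₄} = {e₁₁, e₁₃}
… ∩ ⟦short⟧ = {e₁₁, e₁₃} ∩ {e₅, e₆, e₈, e₉, e₁₀, e₁₁, e₁₂, e₁₃, e₁₅} = {e₁₁, e₁₃}
⟦small short driver inside e₁₁ who heard e₉⟧ = {e₁₁, e₁₃}, so the cardinality is 2.

2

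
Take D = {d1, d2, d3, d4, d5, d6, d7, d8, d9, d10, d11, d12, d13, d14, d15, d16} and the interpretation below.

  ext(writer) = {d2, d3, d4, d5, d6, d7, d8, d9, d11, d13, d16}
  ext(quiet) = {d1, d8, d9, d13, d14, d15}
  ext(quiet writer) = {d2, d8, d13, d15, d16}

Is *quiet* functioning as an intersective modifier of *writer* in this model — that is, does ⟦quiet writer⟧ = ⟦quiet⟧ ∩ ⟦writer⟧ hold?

no

⟦quiet⟧ ∩ ⟦writer⟧ = {d1, d8, d9, d13, d14, d15} ∩ {d2, d3, d4, d5, d6, d7, d8, d9, d11, d13, d16} = {d8, d9, d13}
Observed ⟦quiet writer⟧ = {d2, d8, d13, d15, d16}.
These differ, so the modifier is not intersective in this model.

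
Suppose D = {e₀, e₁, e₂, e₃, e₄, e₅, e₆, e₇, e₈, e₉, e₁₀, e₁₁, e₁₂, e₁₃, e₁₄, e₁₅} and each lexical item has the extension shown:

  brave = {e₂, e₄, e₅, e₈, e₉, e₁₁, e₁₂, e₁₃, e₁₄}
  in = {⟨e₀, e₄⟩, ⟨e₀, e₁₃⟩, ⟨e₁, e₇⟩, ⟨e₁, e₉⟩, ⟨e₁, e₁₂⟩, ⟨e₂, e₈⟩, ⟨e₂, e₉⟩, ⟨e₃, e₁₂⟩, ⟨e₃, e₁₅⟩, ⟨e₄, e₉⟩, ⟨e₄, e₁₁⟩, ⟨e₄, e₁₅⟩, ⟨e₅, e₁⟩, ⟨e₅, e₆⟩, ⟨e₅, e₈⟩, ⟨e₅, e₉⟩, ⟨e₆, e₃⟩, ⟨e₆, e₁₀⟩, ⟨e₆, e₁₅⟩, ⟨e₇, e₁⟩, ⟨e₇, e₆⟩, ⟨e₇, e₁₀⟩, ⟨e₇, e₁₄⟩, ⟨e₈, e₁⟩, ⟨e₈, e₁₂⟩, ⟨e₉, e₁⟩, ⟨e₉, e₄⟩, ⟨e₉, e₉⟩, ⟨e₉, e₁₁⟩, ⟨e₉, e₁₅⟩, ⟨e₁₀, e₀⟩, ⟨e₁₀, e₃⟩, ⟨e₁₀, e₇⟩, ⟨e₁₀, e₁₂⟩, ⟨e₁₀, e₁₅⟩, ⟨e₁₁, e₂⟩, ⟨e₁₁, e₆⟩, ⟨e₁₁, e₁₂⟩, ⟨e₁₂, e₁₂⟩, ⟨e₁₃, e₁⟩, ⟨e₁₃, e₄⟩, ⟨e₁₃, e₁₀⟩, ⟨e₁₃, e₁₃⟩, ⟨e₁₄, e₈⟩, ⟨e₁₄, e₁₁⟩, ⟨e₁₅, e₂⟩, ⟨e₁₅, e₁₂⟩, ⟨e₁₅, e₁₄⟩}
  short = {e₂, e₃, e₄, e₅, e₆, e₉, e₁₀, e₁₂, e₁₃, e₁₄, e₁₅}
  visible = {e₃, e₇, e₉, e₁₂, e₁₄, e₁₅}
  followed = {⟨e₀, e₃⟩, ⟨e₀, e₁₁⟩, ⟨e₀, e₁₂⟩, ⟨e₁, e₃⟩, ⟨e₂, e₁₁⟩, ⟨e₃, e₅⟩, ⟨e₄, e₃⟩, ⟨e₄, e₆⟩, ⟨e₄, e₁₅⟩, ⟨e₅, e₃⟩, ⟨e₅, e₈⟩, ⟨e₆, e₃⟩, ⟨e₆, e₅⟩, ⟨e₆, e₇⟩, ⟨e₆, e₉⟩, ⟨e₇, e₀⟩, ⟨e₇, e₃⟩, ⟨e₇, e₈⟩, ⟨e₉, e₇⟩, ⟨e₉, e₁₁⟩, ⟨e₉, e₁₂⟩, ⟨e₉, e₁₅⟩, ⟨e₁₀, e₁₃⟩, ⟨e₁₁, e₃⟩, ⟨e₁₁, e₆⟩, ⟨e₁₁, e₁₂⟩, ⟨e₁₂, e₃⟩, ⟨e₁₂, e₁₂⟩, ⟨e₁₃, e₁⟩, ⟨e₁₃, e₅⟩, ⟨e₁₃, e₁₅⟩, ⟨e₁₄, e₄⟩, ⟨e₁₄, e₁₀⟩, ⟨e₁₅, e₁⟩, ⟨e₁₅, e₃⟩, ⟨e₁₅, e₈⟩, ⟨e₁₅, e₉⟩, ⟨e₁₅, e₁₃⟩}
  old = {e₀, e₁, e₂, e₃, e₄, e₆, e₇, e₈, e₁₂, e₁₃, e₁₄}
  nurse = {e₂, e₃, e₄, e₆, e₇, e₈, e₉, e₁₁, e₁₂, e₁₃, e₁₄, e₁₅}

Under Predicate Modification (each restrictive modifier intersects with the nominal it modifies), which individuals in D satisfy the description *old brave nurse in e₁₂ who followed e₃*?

⟦in e₁₂⟧ = {x : ⟨x, e₁₂⟩ ∈ ⟦in⟧} = {e₁, e₃, e₈, e₁₀, e₁₁, e₁₂, e₁₅}
⟦who followed e₃⟧ = {x : ⟨x, e₃⟩ ∈ ⟦followed⟧} = {e₀, e₁, e₄, e₅, e₆, e₇, e₁₁, e₁₂, e₁₅}
⟦nurse⟧ = {e₂, e₃, e₄, e₆, e₇, e₈, e₉, e₁₁, e₁₂, e₁₃, e₁₄, e₁₅}
… ∩ ⟦in e₁₂⟧ = {e₂, e₃, e₄, e₆, e₇, e₈, e₉, e₁₁, e₁₂, e₁₃, e₁₄, e₁₅} ∩ {e₁, e₃, e₈, e₁₀, e₁₁, e₁₂, e₁₅} = {e₃, e₈, e₁₁, e₁₂, e₁₅}
… ∩ ⟦who followed e₃⟧ = {e₃, e₈, e₁₁, e₁₂, e₁₅} ∩ {e₀, e₁, e₄, e₅, e₆, e₇, e₁₁, e₁₂, e₁₅} = {e₁₁, e₁₂, e₁₅}
… ∩ ⟦old⟧ = {e₁₁, e₁₂, e₁₅} ∩ {e₀, e₁, e₂, e₃, e₄, e₆, e₇, e₈, e₁₂, e₁₃, e₁₄} = {e₁₂}
… ∩ ⟦brave⟧ = {e₁₂} ∩ {e₂, e₄, e₅, e₈, e₉, e₁₁, e₁₂, e₁₃, e₁₄} = {e₁₂}
So ⟦old brave nurse in e₁₂ who followed e₃⟧ = {e₁₂}.

{e₁₂}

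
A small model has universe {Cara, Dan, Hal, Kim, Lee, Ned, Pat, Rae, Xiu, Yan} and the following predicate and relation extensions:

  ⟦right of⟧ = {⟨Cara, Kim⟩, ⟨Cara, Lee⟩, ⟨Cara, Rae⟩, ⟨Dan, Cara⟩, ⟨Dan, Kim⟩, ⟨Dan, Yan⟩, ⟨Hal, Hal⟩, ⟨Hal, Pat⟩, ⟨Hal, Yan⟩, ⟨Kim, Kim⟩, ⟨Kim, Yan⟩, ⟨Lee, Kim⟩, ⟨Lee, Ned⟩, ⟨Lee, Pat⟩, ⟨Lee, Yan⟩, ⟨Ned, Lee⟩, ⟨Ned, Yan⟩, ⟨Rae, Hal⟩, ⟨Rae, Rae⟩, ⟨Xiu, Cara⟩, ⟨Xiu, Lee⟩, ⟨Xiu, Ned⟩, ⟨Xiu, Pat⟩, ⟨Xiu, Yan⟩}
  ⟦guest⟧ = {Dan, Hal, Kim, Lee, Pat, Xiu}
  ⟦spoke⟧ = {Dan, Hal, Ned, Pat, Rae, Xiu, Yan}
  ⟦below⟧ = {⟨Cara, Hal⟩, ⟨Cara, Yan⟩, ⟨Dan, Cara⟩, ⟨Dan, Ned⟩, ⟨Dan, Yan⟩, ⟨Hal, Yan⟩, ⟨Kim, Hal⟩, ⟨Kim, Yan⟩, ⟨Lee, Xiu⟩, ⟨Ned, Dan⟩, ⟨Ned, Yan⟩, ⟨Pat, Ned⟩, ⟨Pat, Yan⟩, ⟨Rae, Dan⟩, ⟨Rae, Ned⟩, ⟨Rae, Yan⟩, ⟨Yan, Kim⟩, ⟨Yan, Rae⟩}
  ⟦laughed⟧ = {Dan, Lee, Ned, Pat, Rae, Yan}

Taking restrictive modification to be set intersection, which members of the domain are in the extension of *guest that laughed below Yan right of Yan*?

{Dan}

⟦that laughed⟧ = ⟦laughed⟧ = {Dan, Lee, Ned, Pat, Rae, Yan}
⟦below Yan⟧ = {x : ⟨x, Yan⟩ ∈ ⟦below⟧} = {Cara, Dan, Hal, Kim, Ned, Pat, Rae}
⟦right of Yan⟧ = {x : ⟨x, Yan⟩ ∈ ⟦right of⟧} = {Dan, Hal, Kim, Lee, Ned, Xiu}
⟦guest⟧ = {Dan, Hal, Kim, Lee, Pat, Xiu}
… ∩ ⟦that laughed⟧ = {Dan, Hal, Kim, Lee, Pat, Xiu} ∩ {Dan, Lee, Ned, Pat, Rae, Yan} = {Dan, Lee, Pat}
… ∩ ⟦below Yan⟧ = {Dan, Lee, Pat} ∩ {Cara, Dan, Hal, Kim, Ned, Pat, Rae} = {Dan, Pat}
… ∩ ⟦right of Yan⟧ = {Dan, Pat} ∩ {Dan, Hal, Kim, Lee, Ned, Xiu} = {Dan}
So ⟦guest that laughed below Yan right of Yan⟧ = {Dan}.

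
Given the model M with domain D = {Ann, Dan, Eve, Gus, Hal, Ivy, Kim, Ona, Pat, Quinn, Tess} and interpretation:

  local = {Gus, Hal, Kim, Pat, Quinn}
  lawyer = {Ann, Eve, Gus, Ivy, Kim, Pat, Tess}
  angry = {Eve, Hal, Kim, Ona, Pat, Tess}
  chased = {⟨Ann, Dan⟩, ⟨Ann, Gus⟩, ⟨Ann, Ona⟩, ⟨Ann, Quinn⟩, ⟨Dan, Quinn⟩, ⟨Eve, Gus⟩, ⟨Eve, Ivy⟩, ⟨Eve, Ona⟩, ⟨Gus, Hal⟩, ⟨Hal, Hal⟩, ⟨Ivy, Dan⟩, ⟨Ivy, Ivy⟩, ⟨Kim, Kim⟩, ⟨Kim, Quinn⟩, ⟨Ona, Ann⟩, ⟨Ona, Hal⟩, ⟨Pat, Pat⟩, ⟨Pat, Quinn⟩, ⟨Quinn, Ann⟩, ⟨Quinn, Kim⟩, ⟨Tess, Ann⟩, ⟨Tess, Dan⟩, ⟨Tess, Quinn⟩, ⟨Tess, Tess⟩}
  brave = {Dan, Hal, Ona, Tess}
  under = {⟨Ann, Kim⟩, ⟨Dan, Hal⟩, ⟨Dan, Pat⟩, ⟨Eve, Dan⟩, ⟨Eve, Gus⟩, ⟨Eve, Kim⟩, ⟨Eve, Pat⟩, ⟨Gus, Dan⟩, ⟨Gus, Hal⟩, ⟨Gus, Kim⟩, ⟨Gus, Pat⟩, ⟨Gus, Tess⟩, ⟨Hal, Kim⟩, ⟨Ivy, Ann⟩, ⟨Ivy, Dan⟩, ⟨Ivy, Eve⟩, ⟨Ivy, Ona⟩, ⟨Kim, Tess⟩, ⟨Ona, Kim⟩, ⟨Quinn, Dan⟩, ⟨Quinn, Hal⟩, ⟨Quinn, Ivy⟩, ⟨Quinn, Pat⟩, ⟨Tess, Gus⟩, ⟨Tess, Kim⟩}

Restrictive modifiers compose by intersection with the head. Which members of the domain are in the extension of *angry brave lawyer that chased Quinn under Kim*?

⟦that chased Quinn⟧ = {x : ⟨x, Quinn⟩ ∈ ⟦chased⟧} = {Ann, Dan, Kim, Pat, Tess}
⟦under Kim⟧ = {x : ⟨x, Kim⟩ ∈ ⟦under⟧} = {Ann, Eve, Gus, Hal, Ona, Tess}
⟦lawyer⟧ = {Ann, Eve, Gus, Ivy, Kim, Pat, Tess}
… ∩ ⟦that chased Quinn⟧ = {Ann, Eve, Gus, Ivy, Kim, Pat, Tess} ∩ {Ann, Dan, Kim, Pat, Tess} = {Ann, Kim, Pat, Tess}
… ∩ ⟦under Kim⟧ = {Ann, Kim, Pat, Tess} ∩ {Ann, Eve, Gus, Hal, Ona, Tess} = {Ann, Tess}
… ∩ ⟦angry⟧ = {Ann, Tess} ∩ {Eve, Hal, Kim, Ona, Pat, Tess} = {Tess}
… ∩ ⟦brave⟧ = {Tess} ∩ {Dan, Hal, Ona, Tess} = {Tess}
So ⟦angry brave lawyer that chased Quinn under Kim⟧ = {Tess}.

{Tess}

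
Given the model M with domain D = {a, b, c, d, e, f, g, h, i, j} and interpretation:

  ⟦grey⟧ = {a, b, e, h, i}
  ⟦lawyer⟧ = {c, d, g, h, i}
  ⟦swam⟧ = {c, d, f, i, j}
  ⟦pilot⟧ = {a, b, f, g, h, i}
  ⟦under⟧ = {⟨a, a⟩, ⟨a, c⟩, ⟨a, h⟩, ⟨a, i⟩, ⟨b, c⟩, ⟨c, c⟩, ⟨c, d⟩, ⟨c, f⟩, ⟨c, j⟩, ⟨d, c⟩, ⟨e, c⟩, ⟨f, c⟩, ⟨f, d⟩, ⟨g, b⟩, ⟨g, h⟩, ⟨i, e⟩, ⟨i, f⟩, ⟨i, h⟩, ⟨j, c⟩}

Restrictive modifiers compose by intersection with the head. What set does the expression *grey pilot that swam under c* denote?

{}

⟦that swam⟧ = ⟦swam⟧ = {c, d, f, i, j}
⟦under c⟧ = {x : ⟨x, c⟩ ∈ ⟦under⟧} = {a, b, c, d, e, f, j}
⟦pilot⟧ = {a, b, f, g, h, i}
… ∩ ⟦that swam⟧ = {a, b, f, g, h, i} ∩ {c, d, f, i, j} = {f, i}
… ∩ ⟦under c⟧ = {f, i} ∩ {a, b, c, d, e, f, j} = {f}
… ∩ ⟦grey⟧ = {f} ∩ {a, b, e, h, i} = ∅
So ⟦grey pilot that swam under c⟧ = {}.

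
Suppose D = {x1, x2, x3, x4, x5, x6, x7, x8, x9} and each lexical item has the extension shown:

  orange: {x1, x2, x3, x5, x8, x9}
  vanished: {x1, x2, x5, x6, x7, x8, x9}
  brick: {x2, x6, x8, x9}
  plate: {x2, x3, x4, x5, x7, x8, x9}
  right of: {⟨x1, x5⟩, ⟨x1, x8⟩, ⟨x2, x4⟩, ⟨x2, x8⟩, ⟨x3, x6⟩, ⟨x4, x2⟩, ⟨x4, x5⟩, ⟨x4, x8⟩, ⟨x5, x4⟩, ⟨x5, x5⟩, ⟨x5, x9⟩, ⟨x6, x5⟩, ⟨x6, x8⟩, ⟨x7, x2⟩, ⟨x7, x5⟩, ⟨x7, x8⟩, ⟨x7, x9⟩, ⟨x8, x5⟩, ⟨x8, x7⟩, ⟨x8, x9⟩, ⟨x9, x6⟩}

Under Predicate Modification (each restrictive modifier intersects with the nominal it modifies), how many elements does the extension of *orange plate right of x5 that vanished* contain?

2

⟦right of x5⟧ = {x : ⟨x, x5⟩ ∈ ⟦right of⟧} = {x1, x4, x5, x6, x7, x8}
⟦that vanished⟧ = ⟦vanished⟧ = {x1, x2, x5, x6, x7, x8, x9}
⟦plate⟧ = {x2, x3, x4, x5, x7, x8, x9}
… ∩ ⟦right of x5⟧ = {x2, x3, x4, x5, x7, x8, x9} ∩ {x1, x4, x5, x6, x7, x8} = {x4, x5, x7, x8}
… ∩ ⟦that vanished⟧ = {x4, x5, x7, x8} ∩ {x1, x2, x5, x6, x7, x8, x9} = {x5, x7, x8}
… ∩ ⟦orange⟧ = {x5, x7, x8} ∩ {x1, x2, x3, x5, x8, x9} = {x5, x8}
⟦orange plate right of x5 that vanished⟧ = {x5, x8}, so the cardinality is 2.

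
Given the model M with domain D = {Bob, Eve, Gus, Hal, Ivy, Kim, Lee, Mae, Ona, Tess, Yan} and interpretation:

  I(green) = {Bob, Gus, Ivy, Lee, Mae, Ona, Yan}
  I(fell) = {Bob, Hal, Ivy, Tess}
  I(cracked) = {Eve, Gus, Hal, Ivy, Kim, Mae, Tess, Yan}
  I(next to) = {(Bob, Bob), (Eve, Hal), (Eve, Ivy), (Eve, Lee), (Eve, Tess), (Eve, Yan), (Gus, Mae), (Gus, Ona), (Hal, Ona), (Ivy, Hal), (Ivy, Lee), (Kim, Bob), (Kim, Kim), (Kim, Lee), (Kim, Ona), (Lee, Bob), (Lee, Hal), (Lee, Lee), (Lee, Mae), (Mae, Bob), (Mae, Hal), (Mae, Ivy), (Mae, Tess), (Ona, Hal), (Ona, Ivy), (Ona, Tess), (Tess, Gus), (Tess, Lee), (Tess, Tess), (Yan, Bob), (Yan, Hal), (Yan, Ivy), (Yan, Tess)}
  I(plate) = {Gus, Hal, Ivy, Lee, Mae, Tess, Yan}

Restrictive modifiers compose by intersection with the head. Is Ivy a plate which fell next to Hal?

yes

⟦which fell⟧ = ⟦fell⟧ = {Bob, Hal, Ivy, Tess}
⟦next to Hal⟧ = {x : ⟨x, Hal⟩ ∈ ⟦next to⟧} = {Eve, Ivy, Lee, Mae, Ona, Yan}
⟦plate⟧ = {Gus, Hal, Ivy, Lee, Mae, Tess, Yan}
… ∩ ⟦which fell⟧ = {Gus, Hal, Ivy, Lee, Mae, Tess, Yan} ∩ {Bob, Hal, Ivy, Tess} = {Hal, Ivy, Tess}
… ∩ ⟦next to Hal⟧ = {Hal, Ivy, Tess} ∩ {Eve, Ivy, Lee, Mae, Ona, Yan} = {Ivy}
⟦plate which fell next to Hal⟧ = {Ivy}; Ivy ∈ this set.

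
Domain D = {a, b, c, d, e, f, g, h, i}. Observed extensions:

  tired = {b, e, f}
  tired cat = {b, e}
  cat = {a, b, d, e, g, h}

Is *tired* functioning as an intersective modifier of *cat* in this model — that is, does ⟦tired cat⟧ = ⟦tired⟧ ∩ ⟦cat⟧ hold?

⟦tired⟧ ∩ ⟦cat⟧ = {b, e, f} ∩ {a, b, d, e, g, h} = {b, e}
Observed ⟦tired cat⟧ = {b, e}.
These coincide, so the modifier is intersective here.

yes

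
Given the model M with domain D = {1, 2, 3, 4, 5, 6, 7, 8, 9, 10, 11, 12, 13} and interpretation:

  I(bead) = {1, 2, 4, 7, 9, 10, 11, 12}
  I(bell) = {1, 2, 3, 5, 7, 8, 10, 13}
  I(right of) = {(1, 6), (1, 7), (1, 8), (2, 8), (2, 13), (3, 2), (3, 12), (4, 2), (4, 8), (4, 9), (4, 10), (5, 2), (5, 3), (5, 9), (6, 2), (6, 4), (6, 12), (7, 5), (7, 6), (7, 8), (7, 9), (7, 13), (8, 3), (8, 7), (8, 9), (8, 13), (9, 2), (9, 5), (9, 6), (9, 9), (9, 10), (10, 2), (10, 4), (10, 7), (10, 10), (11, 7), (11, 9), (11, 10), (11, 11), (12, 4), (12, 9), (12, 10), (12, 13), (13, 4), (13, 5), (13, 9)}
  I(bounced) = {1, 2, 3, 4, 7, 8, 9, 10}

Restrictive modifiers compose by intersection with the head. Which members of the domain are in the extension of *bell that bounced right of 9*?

{7, 8}

⟦that bounced⟧ = ⟦bounced⟧ = {1, 2, 3, 4, 7, 8, 9, 10}
⟦right of 9⟧ = {x : ⟨x, 9⟩ ∈ ⟦right of⟧} = {4, 5, 7, 8, 9, 11, 12, 13}
⟦bell⟧ = {1, 2, 3, 5, 7, 8, 10, 13}
… ∩ ⟦that bounced⟧ = {1, 2, 3, 5, 7, 8, 10, 13} ∩ {1, 2, 3, 4, 7, 8, 9, 10} = {1, 2, 3, 7, 8, 10}
… ∩ ⟦right of 9⟧ = {1, 2, 3, 7, 8, 10} ∩ {4, 5, 7, 8, 9, 11, 12, 13} = {7, 8}
So ⟦bell that bounced right of 9⟧ = {7, 8}.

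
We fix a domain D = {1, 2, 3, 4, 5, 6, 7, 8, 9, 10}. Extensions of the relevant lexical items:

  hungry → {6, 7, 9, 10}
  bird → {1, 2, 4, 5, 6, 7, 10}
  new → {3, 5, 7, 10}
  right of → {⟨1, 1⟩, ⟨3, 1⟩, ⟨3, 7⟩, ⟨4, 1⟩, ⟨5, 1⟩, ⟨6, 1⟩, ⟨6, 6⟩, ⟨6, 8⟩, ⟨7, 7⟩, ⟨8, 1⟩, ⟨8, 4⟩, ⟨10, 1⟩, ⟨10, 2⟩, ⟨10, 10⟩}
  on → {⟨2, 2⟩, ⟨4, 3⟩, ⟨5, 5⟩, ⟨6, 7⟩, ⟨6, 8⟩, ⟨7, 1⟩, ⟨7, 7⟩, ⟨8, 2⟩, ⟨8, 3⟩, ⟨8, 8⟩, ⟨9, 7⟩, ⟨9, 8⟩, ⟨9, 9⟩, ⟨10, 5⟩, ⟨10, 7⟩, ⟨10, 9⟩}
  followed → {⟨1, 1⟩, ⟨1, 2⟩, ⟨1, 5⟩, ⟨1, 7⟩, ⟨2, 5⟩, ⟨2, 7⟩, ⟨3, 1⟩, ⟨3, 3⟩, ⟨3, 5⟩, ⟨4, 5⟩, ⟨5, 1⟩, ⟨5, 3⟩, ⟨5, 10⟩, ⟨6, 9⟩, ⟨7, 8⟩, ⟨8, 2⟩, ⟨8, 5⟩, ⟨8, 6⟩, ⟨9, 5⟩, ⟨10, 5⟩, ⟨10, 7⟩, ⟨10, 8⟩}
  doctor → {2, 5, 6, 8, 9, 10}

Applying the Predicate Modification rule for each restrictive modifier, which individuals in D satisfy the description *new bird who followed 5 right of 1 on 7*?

{10}

⟦who followed 5⟧ = {x : ⟨x, 5⟩ ∈ ⟦followed⟧} = {1, 2, 3, 4, 8, 9, 10}
⟦right of 1⟧ = {x : ⟨x, 1⟩ ∈ ⟦right of⟧} = {1, 3, 4, 5, 6, 8, 10}
⟦on 7⟧ = {x : ⟨x, 7⟩ ∈ ⟦on⟧} = {6, 7, 9, 10}
⟦bird⟧ = {1, 2, 4, 5, 6, 7, 10}
… ∩ ⟦who followed 5⟧ = {1, 2, 4, 5, 6, 7, 10} ∩ {1, 2, 3, 4, 8, 9, 10} = {1, 2, 4, 10}
… ∩ ⟦right of 1⟧ = {1, 2, 4, 10} ∩ {1, 3, 4, 5, 6, 8, 10} = {1, 4, 10}
… ∩ ⟦on 7⟧ = {1, 4, 10} ∩ {6, 7, 9, 10} = {10}
… ∩ ⟦new⟧ = {10} ∩ {3, 5, 7, 10} = {10}
So ⟦new bird who followed 5 right of 1 on 7⟧ = {10}.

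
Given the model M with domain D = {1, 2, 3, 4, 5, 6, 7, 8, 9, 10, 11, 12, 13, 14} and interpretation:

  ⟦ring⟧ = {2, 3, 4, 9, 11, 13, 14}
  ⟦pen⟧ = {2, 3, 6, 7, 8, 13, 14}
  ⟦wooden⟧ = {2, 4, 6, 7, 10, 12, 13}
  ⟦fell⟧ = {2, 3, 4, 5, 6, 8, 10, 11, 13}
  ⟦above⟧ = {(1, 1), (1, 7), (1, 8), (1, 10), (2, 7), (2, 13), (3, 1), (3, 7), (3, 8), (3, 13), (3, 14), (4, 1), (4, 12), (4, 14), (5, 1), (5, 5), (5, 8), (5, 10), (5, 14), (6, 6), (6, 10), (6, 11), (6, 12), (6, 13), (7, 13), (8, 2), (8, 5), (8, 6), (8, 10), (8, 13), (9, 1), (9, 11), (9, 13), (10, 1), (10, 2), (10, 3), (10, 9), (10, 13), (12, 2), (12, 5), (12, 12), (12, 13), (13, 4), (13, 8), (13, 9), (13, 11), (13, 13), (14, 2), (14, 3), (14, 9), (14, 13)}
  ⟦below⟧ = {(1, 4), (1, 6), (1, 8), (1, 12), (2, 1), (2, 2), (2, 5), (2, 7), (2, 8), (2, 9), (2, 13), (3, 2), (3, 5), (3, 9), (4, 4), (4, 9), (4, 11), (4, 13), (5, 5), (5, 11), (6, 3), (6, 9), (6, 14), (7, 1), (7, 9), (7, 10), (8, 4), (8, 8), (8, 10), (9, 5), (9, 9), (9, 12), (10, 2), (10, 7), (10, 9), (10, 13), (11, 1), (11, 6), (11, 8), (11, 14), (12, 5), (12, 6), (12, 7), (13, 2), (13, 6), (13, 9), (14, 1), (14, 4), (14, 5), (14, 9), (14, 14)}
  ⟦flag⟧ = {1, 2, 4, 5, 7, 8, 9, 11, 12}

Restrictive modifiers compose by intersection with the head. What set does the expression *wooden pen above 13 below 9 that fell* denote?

{2, 6, 13}

⟦above 13⟧ = {x : ⟨x, 13⟩ ∈ ⟦above⟧} = {2, 3, 6, 7, 8, 9, 10, 12, 13, 14}
⟦below 9⟧ = {x : ⟨x, 9⟩ ∈ ⟦below⟧} = {2, 3, 4, 6, 7, 9, 10, 13, 14}
⟦that fell⟧ = ⟦fell⟧ = {2, 3, 4, 5, 6, 8, 10, 11, 13}
⟦pen⟧ = {2, 3, 6, 7, 8, 13, 14}
… ∩ ⟦above 13⟧ = {2, 3, 6, 7, 8, 13, 14} ∩ {2, 3, 6, 7, 8, 9, 10, 12, 13, 14} = {2, 3, 6, 7, 8, 13, 14}
… ∩ ⟦below 9⟧ = {2, 3, 6, 7, 8, 13, 14} ∩ {2, 3, 4, 6, 7, 9, 10, 13, 14} = {2, 3, 6, 7, 13, 14}
… ∩ ⟦that fell⟧ = {2, 3, 6, 7, 13, 14} ∩ {2, 3, 4, 5, 6, 8, 10, 11, 13} = {2, 3, 6, 13}
… ∩ ⟦wooden⟧ = {2, 3, 6, 13} ∩ {2, 4, 6, 7, 10, 12, 13} = {2, 6, 13}
So ⟦wooden pen above 13 below 9 that fell⟧ = {2, 6, 13}.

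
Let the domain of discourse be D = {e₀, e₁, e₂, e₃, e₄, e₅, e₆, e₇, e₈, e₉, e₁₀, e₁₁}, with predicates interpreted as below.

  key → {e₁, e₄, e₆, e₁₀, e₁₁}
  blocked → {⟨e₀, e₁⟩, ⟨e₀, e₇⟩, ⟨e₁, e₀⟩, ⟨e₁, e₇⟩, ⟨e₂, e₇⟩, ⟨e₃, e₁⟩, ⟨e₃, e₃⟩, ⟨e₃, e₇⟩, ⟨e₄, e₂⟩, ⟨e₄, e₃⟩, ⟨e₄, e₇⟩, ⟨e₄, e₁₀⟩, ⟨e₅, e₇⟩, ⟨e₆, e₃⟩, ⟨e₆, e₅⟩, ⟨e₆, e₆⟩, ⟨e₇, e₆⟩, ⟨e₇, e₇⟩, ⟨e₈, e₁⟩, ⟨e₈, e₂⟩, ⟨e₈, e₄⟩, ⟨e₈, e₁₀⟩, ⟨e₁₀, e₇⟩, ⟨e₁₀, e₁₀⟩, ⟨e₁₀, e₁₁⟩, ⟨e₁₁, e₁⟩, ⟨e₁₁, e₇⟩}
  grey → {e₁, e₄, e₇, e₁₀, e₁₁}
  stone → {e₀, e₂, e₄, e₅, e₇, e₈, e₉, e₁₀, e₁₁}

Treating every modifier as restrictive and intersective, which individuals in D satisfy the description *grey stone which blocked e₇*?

{e₄, e₇, e₁₀, e₁₁}

⟦which blocked e₇⟧ = {x : ⟨x, e₇⟩ ∈ ⟦blocked⟧} = {e₀, e₁, e₂, e₃, e₄, e₅, e₇, e₁₀, e₁₁}
⟦stone⟧ = {e₀, e₂, e₄, e₅, e₇, e₈, e₉, e₁₀, e₁₁}
… ∩ ⟦which blocked e₇⟧ = {e₀, e₂, e₄, e₅, e₇, e₈, e₉, e₁₀, e₁₁} ∩ {e₀, e₁, e₂, e₃, e₄, e₅, e₇, e₁₀, e₁₁} = {e₀, e₂, e₄, e₅, e₇, e₁₀, e₁₁}
… ∩ ⟦grey⟧ = {e₀, e₂, e₄, e₅, e₇, e₁₀, e₁₁} ∩ {e₁, e₄, e₇, e₁₀, e₁₁} = {e₄, e₇, e₁₀, e₁₁}
So ⟦grey stone which blocked e₇⟧ = {e₄, e₇, e₁₀, e₁₁}.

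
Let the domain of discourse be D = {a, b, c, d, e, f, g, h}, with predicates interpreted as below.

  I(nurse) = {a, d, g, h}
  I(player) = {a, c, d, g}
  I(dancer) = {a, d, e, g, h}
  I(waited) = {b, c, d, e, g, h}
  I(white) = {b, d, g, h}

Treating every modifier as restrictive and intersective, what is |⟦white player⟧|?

⟦player⟧ = {a, c, d, g}
… ∩ ⟦white⟧ = {a, c, d, g} ∩ {b, d, g, h} = {d, g}
⟦white player⟧ = {d, g}, so the cardinality is 2.

2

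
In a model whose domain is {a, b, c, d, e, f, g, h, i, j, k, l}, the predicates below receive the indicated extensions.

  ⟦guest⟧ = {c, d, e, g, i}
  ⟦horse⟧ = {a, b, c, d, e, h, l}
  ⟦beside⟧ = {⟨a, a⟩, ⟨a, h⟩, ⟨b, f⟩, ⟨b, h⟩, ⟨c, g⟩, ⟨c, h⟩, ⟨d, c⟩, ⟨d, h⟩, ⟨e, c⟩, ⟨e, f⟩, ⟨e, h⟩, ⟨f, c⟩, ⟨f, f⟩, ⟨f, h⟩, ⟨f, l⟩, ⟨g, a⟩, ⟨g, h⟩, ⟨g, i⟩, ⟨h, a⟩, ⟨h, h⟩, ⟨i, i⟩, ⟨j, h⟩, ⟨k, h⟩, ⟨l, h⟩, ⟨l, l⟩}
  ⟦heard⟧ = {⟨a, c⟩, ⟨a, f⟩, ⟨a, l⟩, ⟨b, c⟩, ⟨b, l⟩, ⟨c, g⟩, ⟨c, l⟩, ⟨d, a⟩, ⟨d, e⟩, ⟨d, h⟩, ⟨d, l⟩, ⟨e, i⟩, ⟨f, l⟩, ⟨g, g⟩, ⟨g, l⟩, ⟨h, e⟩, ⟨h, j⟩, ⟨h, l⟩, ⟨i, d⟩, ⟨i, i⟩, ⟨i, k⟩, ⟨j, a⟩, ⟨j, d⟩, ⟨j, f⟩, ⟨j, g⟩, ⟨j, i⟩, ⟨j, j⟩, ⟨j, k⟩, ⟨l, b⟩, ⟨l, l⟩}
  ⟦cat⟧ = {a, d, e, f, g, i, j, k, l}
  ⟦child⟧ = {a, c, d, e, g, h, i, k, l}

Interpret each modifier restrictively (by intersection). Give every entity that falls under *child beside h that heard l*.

{a, c, d, g, h, l}

⟦beside h⟧ = {x : ⟨x, h⟩ ∈ ⟦beside⟧} = {a, b, c, d, e, f, g, h, j, k, l}
⟦that heard l⟧ = {x : ⟨x, l⟩ ∈ ⟦heard⟧} = {a, b, c, d, f, g, h, l}
⟦child⟧ = {a, c, d, e, g, h, i, k, l}
… ∩ ⟦beside h⟧ = {a, c, d, e, g, h, i, k, l} ∩ {a, b, c, d, e, f, g, h, j, k, l} = {a, c, d, e, g, h, k, l}
… ∩ ⟦that heard l⟧ = {a, c, d, e, g, h, k, l} ∩ {a, b, c, d, f, g, h, l} = {a, c, d, g, h, l}
So ⟦child beside h that heard l⟧ = {a, c, d, g, h, l}.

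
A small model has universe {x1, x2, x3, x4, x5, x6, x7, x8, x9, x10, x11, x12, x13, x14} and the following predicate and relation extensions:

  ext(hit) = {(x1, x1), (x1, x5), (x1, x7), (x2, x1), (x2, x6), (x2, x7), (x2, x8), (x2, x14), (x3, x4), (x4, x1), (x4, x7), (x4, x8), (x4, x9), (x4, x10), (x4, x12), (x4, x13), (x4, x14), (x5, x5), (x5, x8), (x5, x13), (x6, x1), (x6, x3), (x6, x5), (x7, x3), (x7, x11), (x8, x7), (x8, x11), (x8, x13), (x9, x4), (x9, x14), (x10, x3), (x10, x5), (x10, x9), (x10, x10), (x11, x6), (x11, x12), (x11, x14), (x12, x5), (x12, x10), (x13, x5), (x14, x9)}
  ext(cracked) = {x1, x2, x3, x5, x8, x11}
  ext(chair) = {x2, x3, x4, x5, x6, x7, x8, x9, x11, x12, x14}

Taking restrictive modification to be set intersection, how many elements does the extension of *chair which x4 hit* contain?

⟦which x4 hit⟧ = {x : ⟨x4, x⟩ ∈ ⟦hit⟧} = {x1, x7, x8, x9, x10, x12, x13, x14}
⟦chair⟧ = {x2, x3, x4, x5, x6, x7, x8, x9, x11, x12, x14}
… ∩ ⟦which x4 hit⟧ = {x2, x3, x4, x5, x6, x7, x8, x9, x11, x12, x14} ∩ {x1, x7, x8, x9, x10, x12, x13, x14} = {x7, x8, x9, x12, x14}
⟦chair which x4 hit⟧ = {x7, x8, x9, x12, x14}, so the cardinality is 5.

5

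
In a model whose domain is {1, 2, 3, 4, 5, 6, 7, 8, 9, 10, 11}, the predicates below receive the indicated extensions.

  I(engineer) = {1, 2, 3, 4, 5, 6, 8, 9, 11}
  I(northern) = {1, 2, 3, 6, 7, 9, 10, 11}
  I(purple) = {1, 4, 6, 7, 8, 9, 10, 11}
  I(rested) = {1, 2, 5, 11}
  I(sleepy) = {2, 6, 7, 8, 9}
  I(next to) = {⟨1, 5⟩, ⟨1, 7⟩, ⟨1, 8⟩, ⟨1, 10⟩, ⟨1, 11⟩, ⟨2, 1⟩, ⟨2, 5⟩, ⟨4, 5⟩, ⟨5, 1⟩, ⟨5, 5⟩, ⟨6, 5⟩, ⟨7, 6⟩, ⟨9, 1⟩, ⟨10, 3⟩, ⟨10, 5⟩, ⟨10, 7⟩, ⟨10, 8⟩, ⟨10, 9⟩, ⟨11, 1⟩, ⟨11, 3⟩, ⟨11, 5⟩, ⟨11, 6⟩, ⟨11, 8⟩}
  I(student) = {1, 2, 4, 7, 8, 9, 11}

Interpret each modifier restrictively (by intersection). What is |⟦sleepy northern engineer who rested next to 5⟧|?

1

⟦who rested⟧ = ⟦rested⟧ = {1, 2, 5, 11}
⟦next to 5⟧ = {x : ⟨x, 5⟩ ∈ ⟦next to⟧} = {1, 2, 4, 5, 6, 10, 11}
⟦engineer⟧ = {1, 2, 3, 4, 5, 6, 8, 9, 11}
… ∩ ⟦who rested⟧ = {1, 2, 3, 4, 5, 6, 8, 9, 11} ∩ {1, 2, 5, 11} = {1, 2, 5, 11}
… ∩ ⟦next to 5⟧ = {1, 2, 5, 11} ∩ {1, 2, 4, 5, 6, 10, 11} = {1, 2, 5, 11}
… ∩ ⟦sleepy⟧ = {1, 2, 5, 11} ∩ {2, 6, 7, 8, 9} = {2}
… ∩ ⟦northern⟧ = {2} ∩ {1, 2, 3, 6, 7, 9, 10, 11} = {2}
⟦sleepy northern engineer who rested next to 5⟧ = {2}, so the cardinality is 1.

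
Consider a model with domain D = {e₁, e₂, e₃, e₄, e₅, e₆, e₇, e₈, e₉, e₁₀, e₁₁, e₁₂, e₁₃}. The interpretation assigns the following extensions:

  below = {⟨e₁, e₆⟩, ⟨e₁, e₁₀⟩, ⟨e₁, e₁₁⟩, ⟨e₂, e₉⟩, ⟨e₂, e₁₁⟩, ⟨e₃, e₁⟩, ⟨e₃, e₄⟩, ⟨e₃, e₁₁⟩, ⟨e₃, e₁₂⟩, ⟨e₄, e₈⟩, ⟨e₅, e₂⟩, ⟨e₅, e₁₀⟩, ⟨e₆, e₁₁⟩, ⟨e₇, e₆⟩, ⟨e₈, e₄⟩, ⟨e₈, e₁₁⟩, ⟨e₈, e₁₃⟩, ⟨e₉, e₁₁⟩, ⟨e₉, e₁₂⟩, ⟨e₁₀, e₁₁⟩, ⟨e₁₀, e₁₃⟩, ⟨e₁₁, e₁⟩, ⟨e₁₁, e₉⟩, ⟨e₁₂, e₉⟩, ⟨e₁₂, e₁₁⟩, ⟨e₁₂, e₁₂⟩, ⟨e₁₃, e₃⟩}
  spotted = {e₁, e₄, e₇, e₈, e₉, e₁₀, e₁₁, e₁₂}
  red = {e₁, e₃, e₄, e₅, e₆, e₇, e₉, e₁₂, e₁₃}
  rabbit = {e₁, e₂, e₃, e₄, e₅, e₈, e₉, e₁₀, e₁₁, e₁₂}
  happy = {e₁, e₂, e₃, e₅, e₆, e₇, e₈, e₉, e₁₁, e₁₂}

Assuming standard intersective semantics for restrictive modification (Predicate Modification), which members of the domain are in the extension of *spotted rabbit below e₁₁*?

{e₁, e₈, e₉, e₁₀, e₁₂}

⟦below e₁₁⟧ = {x : ⟨x, e₁₁⟩ ∈ ⟦below⟧} = {e₁, e₂, e₃, e₆, e₈, e₉, e₁₀, e₁₂}
⟦rabbit⟧ = {e₁, e₂, e₃, e₄, e₅, e₈, e₉, e₁₀, e₁₁, e₁₂}
… ∩ ⟦below e₁₁⟧ = {e₁, e₂, e₃, e₄, e₅, e₈, e₉, e₁₀, e₁₁, e₁₂} ∩ {e₁, e₂, e₃, e₆, e₈, e₉, e₁₀, e₁₂} = {e₁, e₂, e₃, e₈, e₉, e₁₀, e₁₂}
… ∩ ⟦spotted⟧ = {e₁, e₂, e₃, e₈, e₉, e₁₀, e₁₂} ∩ {e₁, e₄, e₇, e₈, e₉, e₁₀, e₁₁, e₁₂} = {e₁, e₈, e₉, e₁₀, e₁₂}
So ⟦spotted rabbit below e₁₁⟧ = {e₁, e₈, e₉, e₁₀, e₁₂}.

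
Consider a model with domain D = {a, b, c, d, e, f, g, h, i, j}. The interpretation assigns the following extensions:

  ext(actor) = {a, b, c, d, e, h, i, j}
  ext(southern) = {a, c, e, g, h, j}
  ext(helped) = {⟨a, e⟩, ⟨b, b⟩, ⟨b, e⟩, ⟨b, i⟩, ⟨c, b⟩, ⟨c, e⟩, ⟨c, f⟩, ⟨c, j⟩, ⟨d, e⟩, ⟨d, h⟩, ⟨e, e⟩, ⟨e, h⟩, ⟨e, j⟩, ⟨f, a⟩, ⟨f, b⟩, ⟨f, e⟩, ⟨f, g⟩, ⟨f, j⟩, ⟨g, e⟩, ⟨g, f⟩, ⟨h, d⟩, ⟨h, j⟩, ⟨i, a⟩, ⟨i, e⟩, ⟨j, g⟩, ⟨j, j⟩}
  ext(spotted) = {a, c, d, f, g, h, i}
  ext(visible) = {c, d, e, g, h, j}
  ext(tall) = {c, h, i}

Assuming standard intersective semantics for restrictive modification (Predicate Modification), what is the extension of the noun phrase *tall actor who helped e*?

⟦who helped e⟧ = {x : ⟨x, e⟩ ∈ ⟦helped⟧} = {a, b, c, d, e, f, g, i}
⟦actor⟧ = {a, b, c, d, e, h, i, j}
… ∩ ⟦who helped e⟧ = {a, b, c, d, e, h, i, j} ∩ {a, b, c, d, e, f, g, i} = {a, b, c, d, e, i}
… ∩ ⟦tall⟧ = {a, b, c, d, e, i} ∩ {c, h, i} = {c, i}
So ⟦tall actor who helped e⟧ = {c, i}.

{c, i}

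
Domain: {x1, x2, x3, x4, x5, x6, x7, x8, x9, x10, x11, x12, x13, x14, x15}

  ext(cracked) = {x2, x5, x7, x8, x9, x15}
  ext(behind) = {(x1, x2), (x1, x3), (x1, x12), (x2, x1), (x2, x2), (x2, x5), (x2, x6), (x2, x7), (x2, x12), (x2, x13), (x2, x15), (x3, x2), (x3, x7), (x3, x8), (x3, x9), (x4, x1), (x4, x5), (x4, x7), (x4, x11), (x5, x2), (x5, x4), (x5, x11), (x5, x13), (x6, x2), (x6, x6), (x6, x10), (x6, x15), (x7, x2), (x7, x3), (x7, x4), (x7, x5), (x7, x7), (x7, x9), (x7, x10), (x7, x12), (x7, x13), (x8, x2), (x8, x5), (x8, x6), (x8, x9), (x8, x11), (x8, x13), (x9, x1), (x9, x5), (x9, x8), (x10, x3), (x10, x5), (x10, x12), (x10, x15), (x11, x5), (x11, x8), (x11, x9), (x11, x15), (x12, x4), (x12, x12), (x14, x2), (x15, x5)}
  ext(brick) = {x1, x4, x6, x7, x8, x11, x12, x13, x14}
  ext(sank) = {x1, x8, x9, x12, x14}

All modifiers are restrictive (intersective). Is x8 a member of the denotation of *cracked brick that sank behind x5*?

yes

⟦that sank⟧ = ⟦sank⟧ = {x1, x8, x9, x12, x14}
⟦behind x5⟧ = {x : ⟨x, x5⟩ ∈ ⟦behind⟧} = {x2, x4, x7, x8, x9, x10, x11, x15}
⟦brick⟧ = {x1, x4, x6, x7, x8, x11, x12, x13, x14}
… ∩ ⟦that sank⟧ = {x1, x4, x6, x7, x8, x11, x12, x13, x14} ∩ {x1, x8, x9, x12, x14} = {x1, x8, x12, x14}
… ∩ ⟦behind x5⟧ = {x1, x8, x12, x14} ∩ {x2, x4, x7, x8, x9, x10, x11, x15} = {x8}
… ∩ ⟦cracked⟧ = {x8} ∩ {x2, x5, x7, x8, x9, x15} = {x8}
⟦cracked brick that sank behind x5⟧ = {x8}; x8 ∈ this set.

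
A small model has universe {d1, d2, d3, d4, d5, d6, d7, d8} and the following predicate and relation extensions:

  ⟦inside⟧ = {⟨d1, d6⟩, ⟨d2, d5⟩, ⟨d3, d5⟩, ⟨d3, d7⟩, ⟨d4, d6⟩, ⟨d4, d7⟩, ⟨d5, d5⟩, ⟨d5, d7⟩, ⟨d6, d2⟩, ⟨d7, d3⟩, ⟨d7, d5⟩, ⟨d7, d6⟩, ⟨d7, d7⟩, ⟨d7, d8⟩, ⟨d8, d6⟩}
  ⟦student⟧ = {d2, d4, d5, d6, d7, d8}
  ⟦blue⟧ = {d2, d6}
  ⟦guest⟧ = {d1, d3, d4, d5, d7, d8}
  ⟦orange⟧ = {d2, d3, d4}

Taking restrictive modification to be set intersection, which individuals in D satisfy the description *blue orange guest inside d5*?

⟦inside d5⟧ = {x : ⟨x, d5⟩ ∈ ⟦inside⟧} = {d2, d3, d5, d7}
⟦guest⟧ = {d1, d3, d4, d5, d7, d8}
… ∩ ⟦inside d5⟧ = {d1, d3, d4, d5, d7, d8} ∩ {d2, d3, d5, d7} = {d3, d5, d7}
… ∩ ⟦blue⟧ = {d3, d5, d7} ∩ {d2, d6} = ∅
… ∩ ⟦orange⟧ = ∅ ∩ {d2, d3, d4} = ∅
So ⟦blue orange guest inside d5⟧ = { }.

{ }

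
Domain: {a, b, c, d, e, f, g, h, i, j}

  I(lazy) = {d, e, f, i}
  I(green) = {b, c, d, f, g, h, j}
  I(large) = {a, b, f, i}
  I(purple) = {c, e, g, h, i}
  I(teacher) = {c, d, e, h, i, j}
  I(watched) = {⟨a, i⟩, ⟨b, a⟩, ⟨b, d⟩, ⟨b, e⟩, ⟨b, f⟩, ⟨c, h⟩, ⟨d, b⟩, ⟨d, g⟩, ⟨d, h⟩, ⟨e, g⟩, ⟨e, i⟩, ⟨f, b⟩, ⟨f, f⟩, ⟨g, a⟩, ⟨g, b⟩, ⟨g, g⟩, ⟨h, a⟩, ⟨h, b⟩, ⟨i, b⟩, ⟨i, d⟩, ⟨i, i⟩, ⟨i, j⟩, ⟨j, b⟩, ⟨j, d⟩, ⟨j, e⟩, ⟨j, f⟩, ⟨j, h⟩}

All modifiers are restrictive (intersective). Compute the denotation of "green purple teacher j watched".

{h}

⟦j watched⟧ = {x : ⟨j, x⟩ ∈ ⟦watched⟧} = {b, d, e, f, h}
⟦teacher⟧ = {c, d, e, h, i, j}
… ∩ ⟦j watched⟧ = {c, d, e, h, i, j} ∩ {b, d, e, f, h} = {d, e, h}
… ∩ ⟦green⟧ = {d, e, h} ∩ {b, c, d, f, g, h, j} = {d, h}
… ∩ ⟦purple⟧ = {d, h} ∩ {c, e, g, h, i} = {h}
So ⟦green purple teacher j watched⟧ = {h}.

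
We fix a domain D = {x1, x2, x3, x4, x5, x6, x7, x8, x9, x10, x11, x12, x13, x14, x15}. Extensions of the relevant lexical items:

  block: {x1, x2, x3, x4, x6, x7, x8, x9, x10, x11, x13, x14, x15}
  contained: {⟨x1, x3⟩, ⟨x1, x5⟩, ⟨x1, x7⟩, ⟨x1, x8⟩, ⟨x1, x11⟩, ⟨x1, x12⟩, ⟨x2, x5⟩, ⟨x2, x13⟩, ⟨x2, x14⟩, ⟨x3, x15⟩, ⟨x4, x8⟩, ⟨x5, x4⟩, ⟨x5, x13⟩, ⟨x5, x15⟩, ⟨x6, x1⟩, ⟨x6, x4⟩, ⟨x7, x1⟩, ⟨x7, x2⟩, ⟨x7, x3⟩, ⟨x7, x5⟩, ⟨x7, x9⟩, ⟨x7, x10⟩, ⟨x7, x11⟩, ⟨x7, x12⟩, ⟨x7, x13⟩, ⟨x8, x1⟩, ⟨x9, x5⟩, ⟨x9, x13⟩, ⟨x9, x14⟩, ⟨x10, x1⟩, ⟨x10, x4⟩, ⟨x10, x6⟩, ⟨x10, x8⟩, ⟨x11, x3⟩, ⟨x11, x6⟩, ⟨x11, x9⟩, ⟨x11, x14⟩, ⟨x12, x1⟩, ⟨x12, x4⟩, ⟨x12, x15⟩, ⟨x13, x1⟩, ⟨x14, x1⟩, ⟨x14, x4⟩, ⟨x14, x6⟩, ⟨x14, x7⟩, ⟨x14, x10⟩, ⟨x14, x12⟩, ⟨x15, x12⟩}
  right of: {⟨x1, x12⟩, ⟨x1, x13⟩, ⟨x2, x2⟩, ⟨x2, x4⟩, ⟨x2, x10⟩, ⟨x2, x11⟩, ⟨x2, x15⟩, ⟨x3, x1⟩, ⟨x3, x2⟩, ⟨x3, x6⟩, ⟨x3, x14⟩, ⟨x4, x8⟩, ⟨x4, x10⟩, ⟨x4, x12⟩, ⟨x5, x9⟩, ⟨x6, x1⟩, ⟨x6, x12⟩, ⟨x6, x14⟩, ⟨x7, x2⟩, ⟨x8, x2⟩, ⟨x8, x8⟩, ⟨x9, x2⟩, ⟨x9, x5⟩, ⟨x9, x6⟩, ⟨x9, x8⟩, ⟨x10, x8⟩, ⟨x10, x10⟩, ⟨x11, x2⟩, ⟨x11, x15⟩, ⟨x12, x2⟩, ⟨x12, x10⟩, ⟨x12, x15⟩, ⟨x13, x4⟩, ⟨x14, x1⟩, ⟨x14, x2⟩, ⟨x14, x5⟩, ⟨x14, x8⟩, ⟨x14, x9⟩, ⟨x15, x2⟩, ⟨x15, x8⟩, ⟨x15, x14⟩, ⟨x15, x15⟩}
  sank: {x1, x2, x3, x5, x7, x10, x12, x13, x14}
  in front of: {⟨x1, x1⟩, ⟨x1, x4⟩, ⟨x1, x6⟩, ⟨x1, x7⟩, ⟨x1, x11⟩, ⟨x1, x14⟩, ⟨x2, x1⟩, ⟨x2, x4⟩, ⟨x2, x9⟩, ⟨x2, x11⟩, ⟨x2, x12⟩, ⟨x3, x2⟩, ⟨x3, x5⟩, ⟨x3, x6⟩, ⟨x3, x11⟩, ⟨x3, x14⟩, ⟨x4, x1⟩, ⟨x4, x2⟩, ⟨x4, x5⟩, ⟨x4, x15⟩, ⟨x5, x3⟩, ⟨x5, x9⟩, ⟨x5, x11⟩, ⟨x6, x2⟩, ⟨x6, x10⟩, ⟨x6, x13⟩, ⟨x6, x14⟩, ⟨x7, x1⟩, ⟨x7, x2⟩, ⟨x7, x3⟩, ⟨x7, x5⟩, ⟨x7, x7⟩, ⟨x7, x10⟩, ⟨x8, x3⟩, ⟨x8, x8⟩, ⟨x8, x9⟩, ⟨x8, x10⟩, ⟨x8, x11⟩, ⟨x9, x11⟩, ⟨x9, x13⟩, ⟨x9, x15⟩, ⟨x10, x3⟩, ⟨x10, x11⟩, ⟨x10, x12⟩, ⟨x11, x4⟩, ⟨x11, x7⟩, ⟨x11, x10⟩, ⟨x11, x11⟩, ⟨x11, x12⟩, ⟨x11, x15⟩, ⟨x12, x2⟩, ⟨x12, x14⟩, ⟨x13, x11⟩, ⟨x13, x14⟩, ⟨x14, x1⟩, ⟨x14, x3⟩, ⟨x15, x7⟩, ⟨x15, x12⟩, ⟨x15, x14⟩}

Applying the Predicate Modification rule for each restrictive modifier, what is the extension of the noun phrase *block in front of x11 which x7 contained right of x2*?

{x2, x3, x9, x11}

⟦in front of x11⟧ = {x : ⟨x, x11⟩ ∈ ⟦in front of⟧} = {x1, x2, x3, x5, x8, x9, x10, x11, x13}
⟦which x7 contained⟧ = {x : ⟨x7, x⟩ ∈ ⟦contained⟧} = {x1, x2, x3, x5, x9, x10, x11, x12, x13}
⟦right of x2⟧ = {x : ⟨x, x2⟩ ∈ ⟦right of⟧} = {x2, x3, x7, x8, x9, x11, x12, x14, x15}
⟦block⟧ = {x1, x2, x3, x4, x6, x7, x8, x9, x10, x11, x13, x14, x15}
… ∩ ⟦in front of x11⟧ = {x1, x2, x3, x4, x6, x7, x8, x9, x10, x11, x13, x14, x15} ∩ {x1, x2, x3, x5, x8, x9, x10, x11, x13} = {x1, x2, x3, x8, x9, x10, x11, x13}
… ∩ ⟦which x7 contained⟧ = {x1, x2, x3, x8, x9, x10, x11, x13} ∩ {x1, x2, x3, x5, x9, x10, x11, x12, x13} = {x1, x2, x3, x9, x10, x11, x13}
… ∩ ⟦right of x2⟧ = {x1, x2, x3, x9, x10, x11, x13} ∩ {x2, x3, x7, x8, x9, x11, x12, x14, x15} = {x2, x3, x9, x11}
So ⟦block in front of x11 which x7 contained right of x2⟧ = {x2, x3, x9, x11}.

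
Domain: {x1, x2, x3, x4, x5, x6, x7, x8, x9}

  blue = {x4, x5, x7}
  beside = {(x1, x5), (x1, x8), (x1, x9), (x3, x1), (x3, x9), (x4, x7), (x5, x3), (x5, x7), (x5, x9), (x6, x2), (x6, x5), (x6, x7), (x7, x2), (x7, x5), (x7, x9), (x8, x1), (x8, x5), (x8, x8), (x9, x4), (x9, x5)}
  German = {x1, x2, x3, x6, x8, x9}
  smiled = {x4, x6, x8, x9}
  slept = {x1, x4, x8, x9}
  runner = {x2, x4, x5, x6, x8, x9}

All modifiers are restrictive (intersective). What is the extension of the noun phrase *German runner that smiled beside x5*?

⟦that smiled⟧ = ⟦smiled⟧ = {x4, x6, x8, x9}
⟦beside x5⟧ = {x : ⟨x, x5⟩ ∈ ⟦beside⟧} = {x1, x6, x7, x8, x9}
⟦runner⟧ = {x2, x4, x5, x6, x8, x9}
… ∩ ⟦that smiled⟧ = {x2, x4, x5, x6, x8, x9} ∩ {x4, x6, x8, x9} = {x4, x6, x8, x9}
… ∩ ⟦beside x5⟧ = {x4, x6, x8, x9} ∩ {x1, x6, x7, x8, x9} = {x6, x8, x9}
… ∩ ⟦German⟧ = {x6, x8, x9} ∩ {x1, x2, x3, x6, x8, x9} = {x6, x8, x9}
So ⟦German runner that smiled beside x5⟧ = {x6, x8, x9}.

{x6, x8, x9}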